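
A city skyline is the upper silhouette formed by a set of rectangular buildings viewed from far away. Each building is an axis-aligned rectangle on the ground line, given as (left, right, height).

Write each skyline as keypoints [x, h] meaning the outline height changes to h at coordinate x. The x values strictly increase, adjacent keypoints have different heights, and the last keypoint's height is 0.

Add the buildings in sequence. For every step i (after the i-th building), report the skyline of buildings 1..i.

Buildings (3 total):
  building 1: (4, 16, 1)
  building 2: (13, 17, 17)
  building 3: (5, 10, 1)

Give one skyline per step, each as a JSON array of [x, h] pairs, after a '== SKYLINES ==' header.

== SKYLINES ==
[[4,1],[16,0]]
[[4,1],[13,17],[17,0]]
[[4,1],[13,17],[17,0]]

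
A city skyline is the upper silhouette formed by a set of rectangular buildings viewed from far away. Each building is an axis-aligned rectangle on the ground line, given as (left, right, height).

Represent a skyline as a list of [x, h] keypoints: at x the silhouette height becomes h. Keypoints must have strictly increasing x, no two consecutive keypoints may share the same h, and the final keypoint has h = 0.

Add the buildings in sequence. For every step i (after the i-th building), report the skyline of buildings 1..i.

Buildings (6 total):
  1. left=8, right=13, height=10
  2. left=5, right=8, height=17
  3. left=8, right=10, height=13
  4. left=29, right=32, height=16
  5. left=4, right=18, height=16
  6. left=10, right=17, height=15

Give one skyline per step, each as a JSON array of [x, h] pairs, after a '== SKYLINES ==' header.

== SKYLINES ==
[[8,10],[13,0]]
[[5,17],[8,10],[13,0]]
[[5,17],[8,13],[10,10],[13,0]]
[[5,17],[8,13],[10,10],[13,0],[29,16],[32,0]]
[[4,16],[5,17],[8,16],[18,0],[29,16],[32,0]]
[[4,16],[5,17],[8,16],[18,0],[29,16],[32,0]]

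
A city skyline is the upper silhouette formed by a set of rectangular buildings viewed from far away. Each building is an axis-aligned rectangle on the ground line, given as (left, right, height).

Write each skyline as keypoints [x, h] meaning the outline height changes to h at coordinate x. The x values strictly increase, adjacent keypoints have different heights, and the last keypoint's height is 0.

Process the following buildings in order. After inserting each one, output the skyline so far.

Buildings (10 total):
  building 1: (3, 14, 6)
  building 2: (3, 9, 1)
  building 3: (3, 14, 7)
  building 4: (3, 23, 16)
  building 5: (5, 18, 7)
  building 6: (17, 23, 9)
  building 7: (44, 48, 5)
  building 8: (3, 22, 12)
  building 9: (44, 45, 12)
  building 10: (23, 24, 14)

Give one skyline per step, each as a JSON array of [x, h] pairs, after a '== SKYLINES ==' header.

== SKYLINES ==
[[3,6],[14,0]]
[[3,6],[14,0]]
[[3,7],[14,0]]
[[3,16],[23,0]]
[[3,16],[23,0]]
[[3,16],[23,0]]
[[3,16],[23,0],[44,5],[48,0]]
[[3,16],[23,0],[44,5],[48,0]]
[[3,16],[23,0],[44,12],[45,5],[48,0]]
[[3,16],[23,14],[24,0],[44,12],[45,5],[48,0]]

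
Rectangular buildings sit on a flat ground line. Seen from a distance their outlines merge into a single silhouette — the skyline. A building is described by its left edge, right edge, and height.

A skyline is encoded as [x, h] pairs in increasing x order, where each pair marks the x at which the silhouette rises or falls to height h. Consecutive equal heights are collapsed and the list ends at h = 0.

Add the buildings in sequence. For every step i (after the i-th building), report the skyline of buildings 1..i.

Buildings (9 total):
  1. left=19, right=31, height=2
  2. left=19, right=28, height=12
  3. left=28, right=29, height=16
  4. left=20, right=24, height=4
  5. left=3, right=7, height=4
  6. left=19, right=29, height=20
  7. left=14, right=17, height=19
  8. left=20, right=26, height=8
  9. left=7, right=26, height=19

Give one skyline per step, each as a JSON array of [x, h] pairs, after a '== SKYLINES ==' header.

== SKYLINES ==
[[19,2],[31,0]]
[[19,12],[28,2],[31,0]]
[[19,12],[28,16],[29,2],[31,0]]
[[19,12],[28,16],[29,2],[31,0]]
[[3,4],[7,0],[19,12],[28,16],[29,2],[31,0]]
[[3,4],[7,0],[19,20],[29,2],[31,0]]
[[3,4],[7,0],[14,19],[17,0],[19,20],[29,2],[31,0]]
[[3,4],[7,0],[14,19],[17,0],[19,20],[29,2],[31,0]]
[[3,4],[7,19],[19,20],[29,2],[31,0]]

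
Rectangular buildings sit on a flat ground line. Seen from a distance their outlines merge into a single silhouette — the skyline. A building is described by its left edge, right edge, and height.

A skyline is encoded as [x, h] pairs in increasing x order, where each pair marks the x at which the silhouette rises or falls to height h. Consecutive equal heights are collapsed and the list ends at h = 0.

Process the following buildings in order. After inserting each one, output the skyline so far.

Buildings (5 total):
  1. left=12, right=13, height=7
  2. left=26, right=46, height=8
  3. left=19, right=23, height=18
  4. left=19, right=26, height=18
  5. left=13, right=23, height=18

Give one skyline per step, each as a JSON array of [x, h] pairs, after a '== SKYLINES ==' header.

== SKYLINES ==
[[12,7],[13,0]]
[[12,7],[13,0],[26,8],[46,0]]
[[12,7],[13,0],[19,18],[23,0],[26,8],[46,0]]
[[12,7],[13,0],[19,18],[26,8],[46,0]]
[[12,7],[13,18],[26,8],[46,0]]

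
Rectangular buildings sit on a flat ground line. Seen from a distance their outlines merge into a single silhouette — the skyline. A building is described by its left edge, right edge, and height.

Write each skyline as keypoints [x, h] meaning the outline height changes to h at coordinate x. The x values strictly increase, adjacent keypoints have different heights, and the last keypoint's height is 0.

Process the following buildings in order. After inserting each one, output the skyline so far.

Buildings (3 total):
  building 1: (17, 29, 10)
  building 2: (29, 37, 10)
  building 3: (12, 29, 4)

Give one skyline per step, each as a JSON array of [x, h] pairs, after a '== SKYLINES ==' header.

== SKYLINES ==
[[17,10],[29,0]]
[[17,10],[37,0]]
[[12,4],[17,10],[37,0]]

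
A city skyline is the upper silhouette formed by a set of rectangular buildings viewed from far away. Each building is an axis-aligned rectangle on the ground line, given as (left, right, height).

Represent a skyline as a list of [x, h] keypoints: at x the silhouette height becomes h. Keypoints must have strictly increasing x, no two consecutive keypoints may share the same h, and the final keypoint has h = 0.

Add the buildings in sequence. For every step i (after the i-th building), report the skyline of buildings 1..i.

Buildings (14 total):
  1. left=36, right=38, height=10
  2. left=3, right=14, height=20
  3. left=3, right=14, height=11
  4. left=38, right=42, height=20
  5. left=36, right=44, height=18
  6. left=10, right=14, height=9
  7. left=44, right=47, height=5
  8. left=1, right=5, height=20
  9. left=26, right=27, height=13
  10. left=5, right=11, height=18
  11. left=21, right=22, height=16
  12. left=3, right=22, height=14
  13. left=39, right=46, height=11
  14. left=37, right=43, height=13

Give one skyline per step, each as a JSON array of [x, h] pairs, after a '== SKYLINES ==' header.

== SKYLINES ==
[[36,10],[38,0]]
[[3,20],[14,0],[36,10],[38,0]]
[[3,20],[14,0],[36,10],[38,0]]
[[3,20],[14,0],[36,10],[38,20],[42,0]]
[[3,20],[14,0],[36,18],[38,20],[42,18],[44,0]]
[[3,20],[14,0],[36,18],[38,20],[42,18],[44,0]]
[[3,20],[14,0],[36,18],[38,20],[42,18],[44,5],[47,0]]
[[1,20],[14,0],[36,18],[38,20],[42,18],[44,5],[47,0]]
[[1,20],[14,0],[26,13],[27,0],[36,18],[38,20],[42,18],[44,5],[47,0]]
[[1,20],[14,0],[26,13],[27,0],[36,18],[38,20],[42,18],[44,5],[47,0]]
[[1,20],[14,0],[21,16],[22,0],[26,13],[27,0],[36,18],[38,20],[42,18],[44,5],[47,0]]
[[1,20],[14,14],[21,16],[22,0],[26,13],[27,0],[36,18],[38,20],[42,18],[44,5],[47,0]]
[[1,20],[14,14],[21,16],[22,0],[26,13],[27,0],[36,18],[38,20],[42,18],[44,11],[46,5],[47,0]]
[[1,20],[14,14],[21,16],[22,0],[26,13],[27,0],[36,18],[38,20],[42,18],[44,11],[46,5],[47,0]]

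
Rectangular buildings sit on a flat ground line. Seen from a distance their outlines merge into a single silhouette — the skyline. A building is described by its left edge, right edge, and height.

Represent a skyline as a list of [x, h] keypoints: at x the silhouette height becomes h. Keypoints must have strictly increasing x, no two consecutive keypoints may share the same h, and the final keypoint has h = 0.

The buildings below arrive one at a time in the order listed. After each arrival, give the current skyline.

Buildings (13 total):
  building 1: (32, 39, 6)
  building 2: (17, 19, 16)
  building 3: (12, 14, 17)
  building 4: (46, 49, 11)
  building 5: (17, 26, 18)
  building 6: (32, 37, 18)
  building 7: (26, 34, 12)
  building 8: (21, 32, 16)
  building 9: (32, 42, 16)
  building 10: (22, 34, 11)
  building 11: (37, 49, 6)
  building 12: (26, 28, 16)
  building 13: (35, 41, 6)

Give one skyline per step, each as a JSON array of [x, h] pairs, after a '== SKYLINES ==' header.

== SKYLINES ==
[[32,6],[39,0]]
[[17,16],[19,0],[32,6],[39,0]]
[[12,17],[14,0],[17,16],[19,0],[32,6],[39,0]]
[[12,17],[14,0],[17,16],[19,0],[32,6],[39,0],[46,11],[49,0]]
[[12,17],[14,0],[17,18],[26,0],[32,6],[39,0],[46,11],[49,0]]
[[12,17],[14,0],[17,18],[26,0],[32,18],[37,6],[39,0],[46,11],[49,0]]
[[12,17],[14,0],[17,18],[26,12],[32,18],[37,6],[39,0],[46,11],[49,0]]
[[12,17],[14,0],[17,18],[26,16],[32,18],[37,6],[39,0],[46,11],[49,0]]
[[12,17],[14,0],[17,18],[26,16],[32,18],[37,16],[42,0],[46,11],[49,0]]
[[12,17],[14,0],[17,18],[26,16],[32,18],[37,16],[42,0],[46,11],[49,0]]
[[12,17],[14,0],[17,18],[26,16],[32,18],[37,16],[42,6],[46,11],[49,0]]
[[12,17],[14,0],[17,18],[26,16],[32,18],[37,16],[42,6],[46,11],[49,0]]
[[12,17],[14,0],[17,18],[26,16],[32,18],[37,16],[42,6],[46,11],[49,0]]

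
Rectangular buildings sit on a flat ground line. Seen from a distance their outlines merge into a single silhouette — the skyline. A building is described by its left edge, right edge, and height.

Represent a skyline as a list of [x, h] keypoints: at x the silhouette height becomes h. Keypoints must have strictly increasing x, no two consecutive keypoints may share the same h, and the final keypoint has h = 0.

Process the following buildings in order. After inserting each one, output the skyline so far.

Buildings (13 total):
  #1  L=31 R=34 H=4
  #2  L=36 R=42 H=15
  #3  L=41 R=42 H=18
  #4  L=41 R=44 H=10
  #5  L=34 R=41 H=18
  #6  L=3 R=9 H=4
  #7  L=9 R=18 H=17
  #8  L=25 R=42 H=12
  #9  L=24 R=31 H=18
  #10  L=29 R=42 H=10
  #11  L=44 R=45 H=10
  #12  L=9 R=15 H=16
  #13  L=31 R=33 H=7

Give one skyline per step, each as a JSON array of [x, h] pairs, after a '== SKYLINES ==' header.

== SKYLINES ==
[[31,4],[34,0]]
[[31,4],[34,0],[36,15],[42,0]]
[[31,4],[34,0],[36,15],[41,18],[42,0]]
[[31,4],[34,0],[36,15],[41,18],[42,10],[44,0]]
[[31,4],[34,18],[42,10],[44,0]]
[[3,4],[9,0],[31,4],[34,18],[42,10],[44,0]]
[[3,4],[9,17],[18,0],[31,4],[34,18],[42,10],[44,0]]
[[3,4],[9,17],[18,0],[25,12],[34,18],[42,10],[44,0]]
[[3,4],[9,17],[18,0],[24,18],[31,12],[34,18],[42,10],[44,0]]
[[3,4],[9,17],[18,0],[24,18],[31,12],[34,18],[42,10],[44,0]]
[[3,4],[9,17],[18,0],[24,18],[31,12],[34,18],[42,10],[45,0]]
[[3,4],[9,17],[18,0],[24,18],[31,12],[34,18],[42,10],[45,0]]
[[3,4],[9,17],[18,0],[24,18],[31,12],[34,18],[42,10],[45,0]]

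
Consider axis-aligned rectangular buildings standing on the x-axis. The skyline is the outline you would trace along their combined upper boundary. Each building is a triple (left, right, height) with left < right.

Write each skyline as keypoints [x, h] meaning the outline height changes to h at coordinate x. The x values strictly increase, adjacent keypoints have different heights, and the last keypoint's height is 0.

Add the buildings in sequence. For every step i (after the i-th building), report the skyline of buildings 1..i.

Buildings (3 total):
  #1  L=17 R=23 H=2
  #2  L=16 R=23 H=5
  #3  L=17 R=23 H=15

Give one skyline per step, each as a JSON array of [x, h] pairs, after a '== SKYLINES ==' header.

== SKYLINES ==
[[17,2],[23,0]]
[[16,5],[23,0]]
[[16,5],[17,15],[23,0]]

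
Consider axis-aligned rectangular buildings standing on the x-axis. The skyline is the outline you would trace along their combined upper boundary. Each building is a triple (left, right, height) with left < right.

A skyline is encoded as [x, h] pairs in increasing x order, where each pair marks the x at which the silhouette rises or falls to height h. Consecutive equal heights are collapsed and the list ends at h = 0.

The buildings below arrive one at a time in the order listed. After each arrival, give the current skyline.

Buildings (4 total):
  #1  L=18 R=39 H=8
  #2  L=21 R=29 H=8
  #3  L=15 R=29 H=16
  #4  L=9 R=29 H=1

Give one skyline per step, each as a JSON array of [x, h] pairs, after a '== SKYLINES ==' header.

== SKYLINES ==
[[18,8],[39,0]]
[[18,8],[39,0]]
[[15,16],[29,8],[39,0]]
[[9,1],[15,16],[29,8],[39,0]]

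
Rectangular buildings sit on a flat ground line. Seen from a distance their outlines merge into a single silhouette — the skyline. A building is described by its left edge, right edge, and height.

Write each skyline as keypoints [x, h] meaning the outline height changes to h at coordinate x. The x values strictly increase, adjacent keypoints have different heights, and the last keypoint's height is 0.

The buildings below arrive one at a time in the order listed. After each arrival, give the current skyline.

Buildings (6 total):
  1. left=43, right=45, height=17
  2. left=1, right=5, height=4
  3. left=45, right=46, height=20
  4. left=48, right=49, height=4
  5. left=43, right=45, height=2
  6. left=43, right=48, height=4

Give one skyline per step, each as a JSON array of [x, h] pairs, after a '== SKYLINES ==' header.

== SKYLINES ==
[[43,17],[45,0]]
[[1,4],[5,0],[43,17],[45,0]]
[[1,4],[5,0],[43,17],[45,20],[46,0]]
[[1,4],[5,0],[43,17],[45,20],[46,0],[48,4],[49,0]]
[[1,4],[5,0],[43,17],[45,20],[46,0],[48,4],[49,0]]
[[1,4],[5,0],[43,17],[45,20],[46,4],[49,0]]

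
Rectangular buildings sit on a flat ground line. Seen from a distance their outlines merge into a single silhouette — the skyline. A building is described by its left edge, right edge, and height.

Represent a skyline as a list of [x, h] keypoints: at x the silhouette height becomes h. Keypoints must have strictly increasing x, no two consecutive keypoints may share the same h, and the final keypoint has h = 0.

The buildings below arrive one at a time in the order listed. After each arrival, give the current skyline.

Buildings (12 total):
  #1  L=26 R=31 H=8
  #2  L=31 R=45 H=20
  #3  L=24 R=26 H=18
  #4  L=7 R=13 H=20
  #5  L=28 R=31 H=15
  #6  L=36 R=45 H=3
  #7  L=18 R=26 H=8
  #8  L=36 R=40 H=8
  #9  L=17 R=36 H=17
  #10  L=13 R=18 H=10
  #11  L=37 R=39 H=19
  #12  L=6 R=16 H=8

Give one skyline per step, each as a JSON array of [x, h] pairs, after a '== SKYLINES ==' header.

== SKYLINES ==
[[26,8],[31,0]]
[[26,8],[31,20],[45,0]]
[[24,18],[26,8],[31,20],[45,0]]
[[7,20],[13,0],[24,18],[26,8],[31,20],[45,0]]
[[7,20],[13,0],[24,18],[26,8],[28,15],[31,20],[45,0]]
[[7,20],[13,0],[24,18],[26,8],[28,15],[31,20],[45,0]]
[[7,20],[13,0],[18,8],[24,18],[26,8],[28,15],[31,20],[45,0]]
[[7,20],[13,0],[18,8],[24,18],[26,8],[28,15],[31,20],[45,0]]
[[7,20],[13,0],[17,17],[24,18],[26,17],[31,20],[45,0]]
[[7,20],[13,10],[17,17],[24,18],[26,17],[31,20],[45,0]]
[[7,20],[13,10],[17,17],[24,18],[26,17],[31,20],[45,0]]
[[6,8],[7,20],[13,10],[17,17],[24,18],[26,17],[31,20],[45,0]]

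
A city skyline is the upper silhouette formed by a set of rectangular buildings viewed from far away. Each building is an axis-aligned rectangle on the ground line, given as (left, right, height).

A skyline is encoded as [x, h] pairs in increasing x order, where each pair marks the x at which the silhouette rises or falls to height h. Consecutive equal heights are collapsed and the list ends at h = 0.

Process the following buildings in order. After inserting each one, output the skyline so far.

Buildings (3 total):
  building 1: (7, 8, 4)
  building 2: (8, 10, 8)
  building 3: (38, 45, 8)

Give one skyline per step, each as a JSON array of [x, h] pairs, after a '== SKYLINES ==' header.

== SKYLINES ==
[[7,4],[8,0]]
[[7,4],[8,8],[10,0]]
[[7,4],[8,8],[10,0],[38,8],[45,0]]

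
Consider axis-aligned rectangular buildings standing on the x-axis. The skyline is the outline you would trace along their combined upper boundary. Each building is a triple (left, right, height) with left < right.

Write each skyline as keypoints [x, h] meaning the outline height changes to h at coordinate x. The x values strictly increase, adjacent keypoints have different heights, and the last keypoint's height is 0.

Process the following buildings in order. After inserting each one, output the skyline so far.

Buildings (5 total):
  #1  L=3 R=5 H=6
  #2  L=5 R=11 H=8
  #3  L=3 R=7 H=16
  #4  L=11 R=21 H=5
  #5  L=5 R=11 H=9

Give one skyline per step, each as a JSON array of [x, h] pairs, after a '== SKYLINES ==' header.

== SKYLINES ==
[[3,6],[5,0]]
[[3,6],[5,8],[11,0]]
[[3,16],[7,8],[11,0]]
[[3,16],[7,8],[11,5],[21,0]]
[[3,16],[7,9],[11,5],[21,0]]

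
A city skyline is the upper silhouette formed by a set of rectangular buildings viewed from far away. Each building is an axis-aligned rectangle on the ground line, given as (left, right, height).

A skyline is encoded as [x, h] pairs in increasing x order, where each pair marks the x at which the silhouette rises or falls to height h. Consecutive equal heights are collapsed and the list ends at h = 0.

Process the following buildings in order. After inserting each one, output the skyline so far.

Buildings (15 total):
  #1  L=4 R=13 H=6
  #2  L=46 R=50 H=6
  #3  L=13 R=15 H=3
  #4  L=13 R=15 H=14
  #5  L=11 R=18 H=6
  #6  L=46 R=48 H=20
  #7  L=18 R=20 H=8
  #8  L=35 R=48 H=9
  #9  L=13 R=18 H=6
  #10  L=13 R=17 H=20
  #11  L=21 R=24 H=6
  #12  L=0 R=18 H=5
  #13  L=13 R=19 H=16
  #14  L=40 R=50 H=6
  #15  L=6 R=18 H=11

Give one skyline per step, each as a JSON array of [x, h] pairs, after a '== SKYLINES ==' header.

== SKYLINES ==
[[4,6],[13,0]]
[[4,6],[13,0],[46,6],[50,0]]
[[4,6],[13,3],[15,0],[46,6],[50,0]]
[[4,6],[13,14],[15,0],[46,6],[50,0]]
[[4,6],[13,14],[15,6],[18,0],[46,6],[50,0]]
[[4,6],[13,14],[15,6],[18,0],[46,20],[48,6],[50,0]]
[[4,6],[13,14],[15,6],[18,8],[20,0],[46,20],[48,6],[50,0]]
[[4,6],[13,14],[15,6],[18,8],[20,0],[35,9],[46,20],[48,6],[50,0]]
[[4,6],[13,14],[15,6],[18,8],[20,0],[35,9],[46,20],[48,6],[50,0]]
[[4,6],[13,20],[17,6],[18,8],[20,0],[35,9],[46,20],[48,6],[50,0]]
[[4,6],[13,20],[17,6],[18,8],[20,0],[21,6],[24,0],[35,9],[46,20],[48,6],[50,0]]
[[0,5],[4,6],[13,20],[17,6],[18,8],[20,0],[21,6],[24,0],[35,9],[46,20],[48,6],[50,0]]
[[0,5],[4,6],[13,20],[17,16],[19,8],[20,0],[21,6],[24,0],[35,9],[46,20],[48,6],[50,0]]
[[0,5],[4,6],[13,20],[17,16],[19,8],[20,0],[21,6],[24,0],[35,9],[46,20],[48,6],[50,0]]
[[0,5],[4,6],[6,11],[13,20],[17,16],[19,8],[20,0],[21,6],[24,0],[35,9],[46,20],[48,6],[50,0]]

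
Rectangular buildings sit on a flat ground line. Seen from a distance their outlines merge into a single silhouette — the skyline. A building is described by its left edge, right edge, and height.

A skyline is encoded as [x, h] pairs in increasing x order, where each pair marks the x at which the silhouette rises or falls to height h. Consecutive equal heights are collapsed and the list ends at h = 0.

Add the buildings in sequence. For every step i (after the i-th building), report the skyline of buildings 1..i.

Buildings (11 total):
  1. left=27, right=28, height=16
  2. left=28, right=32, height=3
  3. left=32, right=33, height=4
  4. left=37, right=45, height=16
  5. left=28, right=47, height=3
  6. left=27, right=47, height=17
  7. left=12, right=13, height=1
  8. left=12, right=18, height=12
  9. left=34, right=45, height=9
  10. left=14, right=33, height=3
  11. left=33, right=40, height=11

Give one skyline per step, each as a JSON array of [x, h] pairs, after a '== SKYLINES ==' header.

== SKYLINES ==
[[27,16],[28,0]]
[[27,16],[28,3],[32,0]]
[[27,16],[28,3],[32,4],[33,0]]
[[27,16],[28,3],[32,4],[33,0],[37,16],[45,0]]
[[27,16],[28,3],[32,4],[33,3],[37,16],[45,3],[47,0]]
[[27,17],[47,0]]
[[12,1],[13,0],[27,17],[47,0]]
[[12,12],[18,0],[27,17],[47,0]]
[[12,12],[18,0],[27,17],[47,0]]
[[12,12],[18,3],[27,17],[47,0]]
[[12,12],[18,3],[27,17],[47,0]]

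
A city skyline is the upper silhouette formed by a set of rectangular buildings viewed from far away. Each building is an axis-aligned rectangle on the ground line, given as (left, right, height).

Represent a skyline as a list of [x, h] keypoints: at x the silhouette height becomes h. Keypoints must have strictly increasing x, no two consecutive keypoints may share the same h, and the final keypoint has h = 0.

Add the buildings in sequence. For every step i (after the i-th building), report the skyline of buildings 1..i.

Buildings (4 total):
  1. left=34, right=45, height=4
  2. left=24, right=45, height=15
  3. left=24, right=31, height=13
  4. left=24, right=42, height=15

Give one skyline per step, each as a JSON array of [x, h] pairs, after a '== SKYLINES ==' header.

== SKYLINES ==
[[34,4],[45,0]]
[[24,15],[45,0]]
[[24,15],[45,0]]
[[24,15],[45,0]]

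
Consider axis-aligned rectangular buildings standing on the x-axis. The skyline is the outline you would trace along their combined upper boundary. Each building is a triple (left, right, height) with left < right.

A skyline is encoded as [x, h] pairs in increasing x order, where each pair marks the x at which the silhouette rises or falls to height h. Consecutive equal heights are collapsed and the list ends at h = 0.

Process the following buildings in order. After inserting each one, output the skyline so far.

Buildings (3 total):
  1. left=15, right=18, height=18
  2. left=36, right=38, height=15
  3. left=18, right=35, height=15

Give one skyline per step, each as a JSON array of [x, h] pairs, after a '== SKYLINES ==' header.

== SKYLINES ==
[[15,18],[18,0]]
[[15,18],[18,0],[36,15],[38,0]]
[[15,18],[18,15],[35,0],[36,15],[38,0]]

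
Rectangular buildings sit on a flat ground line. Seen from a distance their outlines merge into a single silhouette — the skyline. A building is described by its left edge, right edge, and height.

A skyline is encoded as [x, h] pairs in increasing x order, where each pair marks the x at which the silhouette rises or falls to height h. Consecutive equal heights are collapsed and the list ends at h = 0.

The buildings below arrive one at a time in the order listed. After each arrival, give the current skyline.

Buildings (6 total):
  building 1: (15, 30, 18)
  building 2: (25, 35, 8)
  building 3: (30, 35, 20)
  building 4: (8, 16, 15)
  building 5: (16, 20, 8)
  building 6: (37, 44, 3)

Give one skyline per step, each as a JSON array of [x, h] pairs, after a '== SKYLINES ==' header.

== SKYLINES ==
[[15,18],[30,0]]
[[15,18],[30,8],[35,0]]
[[15,18],[30,20],[35,0]]
[[8,15],[15,18],[30,20],[35,0]]
[[8,15],[15,18],[30,20],[35,0]]
[[8,15],[15,18],[30,20],[35,0],[37,3],[44,0]]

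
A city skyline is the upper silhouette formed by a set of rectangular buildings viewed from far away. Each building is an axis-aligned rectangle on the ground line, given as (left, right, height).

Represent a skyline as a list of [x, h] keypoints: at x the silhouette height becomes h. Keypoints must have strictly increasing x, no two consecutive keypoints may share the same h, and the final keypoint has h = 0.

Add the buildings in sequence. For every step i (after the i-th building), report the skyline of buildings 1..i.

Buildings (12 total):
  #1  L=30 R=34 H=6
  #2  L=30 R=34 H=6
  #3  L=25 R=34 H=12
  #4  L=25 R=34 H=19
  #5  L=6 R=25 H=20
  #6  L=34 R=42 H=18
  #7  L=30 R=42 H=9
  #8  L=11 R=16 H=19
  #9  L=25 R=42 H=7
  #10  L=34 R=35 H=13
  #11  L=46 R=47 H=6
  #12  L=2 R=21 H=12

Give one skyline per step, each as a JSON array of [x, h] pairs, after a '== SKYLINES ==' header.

== SKYLINES ==
[[30,6],[34,0]]
[[30,6],[34,0]]
[[25,12],[34,0]]
[[25,19],[34,0]]
[[6,20],[25,19],[34,0]]
[[6,20],[25,19],[34,18],[42,0]]
[[6,20],[25,19],[34,18],[42,0]]
[[6,20],[25,19],[34,18],[42,0]]
[[6,20],[25,19],[34,18],[42,0]]
[[6,20],[25,19],[34,18],[42,0]]
[[6,20],[25,19],[34,18],[42,0],[46,6],[47,0]]
[[2,12],[6,20],[25,19],[34,18],[42,0],[46,6],[47,0]]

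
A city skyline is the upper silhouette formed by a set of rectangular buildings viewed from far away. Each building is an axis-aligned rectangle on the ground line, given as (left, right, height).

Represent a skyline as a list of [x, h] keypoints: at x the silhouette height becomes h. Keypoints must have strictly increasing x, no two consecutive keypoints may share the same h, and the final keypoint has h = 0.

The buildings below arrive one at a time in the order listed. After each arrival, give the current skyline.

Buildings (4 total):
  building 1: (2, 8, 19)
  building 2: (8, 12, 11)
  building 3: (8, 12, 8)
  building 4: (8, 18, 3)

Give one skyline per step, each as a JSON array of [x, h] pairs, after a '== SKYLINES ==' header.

== SKYLINES ==
[[2,19],[8,0]]
[[2,19],[8,11],[12,0]]
[[2,19],[8,11],[12,0]]
[[2,19],[8,11],[12,3],[18,0]]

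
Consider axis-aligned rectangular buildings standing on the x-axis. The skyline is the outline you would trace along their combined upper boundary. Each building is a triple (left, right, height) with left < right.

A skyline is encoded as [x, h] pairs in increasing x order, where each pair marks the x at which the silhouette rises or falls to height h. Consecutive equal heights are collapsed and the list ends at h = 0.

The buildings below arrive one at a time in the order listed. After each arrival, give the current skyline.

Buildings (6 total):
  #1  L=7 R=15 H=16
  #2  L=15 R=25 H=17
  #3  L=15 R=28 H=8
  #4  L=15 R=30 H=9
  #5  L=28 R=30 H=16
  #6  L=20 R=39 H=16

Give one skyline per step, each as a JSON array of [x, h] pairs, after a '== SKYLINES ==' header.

== SKYLINES ==
[[7,16],[15,0]]
[[7,16],[15,17],[25,0]]
[[7,16],[15,17],[25,8],[28,0]]
[[7,16],[15,17],[25,9],[30,0]]
[[7,16],[15,17],[25,9],[28,16],[30,0]]
[[7,16],[15,17],[25,16],[39,0]]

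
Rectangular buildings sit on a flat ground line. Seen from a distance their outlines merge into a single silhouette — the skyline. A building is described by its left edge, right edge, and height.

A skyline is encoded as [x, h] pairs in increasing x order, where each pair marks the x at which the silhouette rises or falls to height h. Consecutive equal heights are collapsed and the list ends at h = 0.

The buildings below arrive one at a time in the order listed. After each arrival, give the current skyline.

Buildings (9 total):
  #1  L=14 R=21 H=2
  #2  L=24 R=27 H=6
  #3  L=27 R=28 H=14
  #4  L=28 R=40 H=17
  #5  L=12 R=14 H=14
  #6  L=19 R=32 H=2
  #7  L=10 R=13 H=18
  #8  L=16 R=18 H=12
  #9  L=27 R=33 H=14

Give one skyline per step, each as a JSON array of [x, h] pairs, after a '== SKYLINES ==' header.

== SKYLINES ==
[[14,2],[21,0]]
[[14,2],[21,0],[24,6],[27,0]]
[[14,2],[21,0],[24,6],[27,14],[28,0]]
[[14,2],[21,0],[24,6],[27,14],[28,17],[40,0]]
[[12,14],[14,2],[21,0],[24,6],[27,14],[28,17],[40,0]]
[[12,14],[14,2],[24,6],[27,14],[28,17],[40,0]]
[[10,18],[13,14],[14,2],[24,6],[27,14],[28,17],[40,0]]
[[10,18],[13,14],[14,2],[16,12],[18,2],[24,6],[27,14],[28,17],[40,0]]
[[10,18],[13,14],[14,2],[16,12],[18,2],[24,6],[27,14],[28,17],[40,0]]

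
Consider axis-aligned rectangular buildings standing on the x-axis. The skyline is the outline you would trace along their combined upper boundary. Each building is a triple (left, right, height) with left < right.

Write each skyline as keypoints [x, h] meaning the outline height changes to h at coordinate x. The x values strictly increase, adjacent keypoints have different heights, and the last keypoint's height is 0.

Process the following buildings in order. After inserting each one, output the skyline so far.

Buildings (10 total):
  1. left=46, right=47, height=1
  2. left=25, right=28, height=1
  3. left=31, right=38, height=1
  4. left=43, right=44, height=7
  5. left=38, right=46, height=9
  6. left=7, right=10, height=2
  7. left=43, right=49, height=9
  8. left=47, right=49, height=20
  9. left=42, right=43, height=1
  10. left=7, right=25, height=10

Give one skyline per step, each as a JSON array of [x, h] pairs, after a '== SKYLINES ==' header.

== SKYLINES ==
[[46,1],[47,0]]
[[25,1],[28,0],[46,1],[47,0]]
[[25,1],[28,0],[31,1],[38,0],[46,1],[47,0]]
[[25,1],[28,0],[31,1],[38,0],[43,7],[44,0],[46,1],[47,0]]
[[25,1],[28,0],[31,1],[38,9],[46,1],[47,0]]
[[7,2],[10,0],[25,1],[28,0],[31,1],[38,9],[46,1],[47,0]]
[[7,2],[10,0],[25,1],[28,0],[31,1],[38,9],[49,0]]
[[7,2],[10,0],[25,1],[28,0],[31,1],[38,9],[47,20],[49,0]]
[[7,2],[10,0],[25,1],[28,0],[31,1],[38,9],[47,20],[49,0]]
[[7,10],[25,1],[28,0],[31,1],[38,9],[47,20],[49,0]]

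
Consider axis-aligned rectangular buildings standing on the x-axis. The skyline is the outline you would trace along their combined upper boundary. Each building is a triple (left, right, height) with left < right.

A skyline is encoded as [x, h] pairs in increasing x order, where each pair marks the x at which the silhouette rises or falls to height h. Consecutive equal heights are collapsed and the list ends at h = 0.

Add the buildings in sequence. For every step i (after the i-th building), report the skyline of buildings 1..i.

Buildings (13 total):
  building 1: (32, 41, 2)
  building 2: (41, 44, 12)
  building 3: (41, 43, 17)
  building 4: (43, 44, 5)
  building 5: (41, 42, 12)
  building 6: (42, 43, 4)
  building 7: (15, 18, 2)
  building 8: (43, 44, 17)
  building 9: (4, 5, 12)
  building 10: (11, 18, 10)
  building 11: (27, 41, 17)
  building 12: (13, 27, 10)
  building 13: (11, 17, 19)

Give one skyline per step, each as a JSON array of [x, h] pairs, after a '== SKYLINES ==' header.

== SKYLINES ==
[[32,2],[41,0]]
[[32,2],[41,12],[44,0]]
[[32,2],[41,17],[43,12],[44,0]]
[[32,2],[41,17],[43,12],[44,0]]
[[32,2],[41,17],[43,12],[44,0]]
[[32,2],[41,17],[43,12],[44,0]]
[[15,2],[18,0],[32,2],[41,17],[43,12],[44,0]]
[[15,2],[18,0],[32,2],[41,17],[44,0]]
[[4,12],[5,0],[15,2],[18,0],[32,2],[41,17],[44,0]]
[[4,12],[5,0],[11,10],[18,0],[32,2],[41,17],[44,0]]
[[4,12],[5,0],[11,10],[18,0],[27,17],[44,0]]
[[4,12],[5,0],[11,10],[27,17],[44,0]]
[[4,12],[5,0],[11,19],[17,10],[27,17],[44,0]]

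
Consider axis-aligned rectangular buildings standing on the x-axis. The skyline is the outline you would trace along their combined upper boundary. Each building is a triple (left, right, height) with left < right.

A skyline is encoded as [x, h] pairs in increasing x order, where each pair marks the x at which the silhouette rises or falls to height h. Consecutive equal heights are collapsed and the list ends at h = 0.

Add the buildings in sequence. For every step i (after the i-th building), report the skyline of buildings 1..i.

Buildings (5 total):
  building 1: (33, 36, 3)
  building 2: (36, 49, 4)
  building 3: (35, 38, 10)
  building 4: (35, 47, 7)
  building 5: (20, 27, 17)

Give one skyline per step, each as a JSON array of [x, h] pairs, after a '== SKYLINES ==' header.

== SKYLINES ==
[[33,3],[36,0]]
[[33,3],[36,4],[49,0]]
[[33,3],[35,10],[38,4],[49,0]]
[[33,3],[35,10],[38,7],[47,4],[49,0]]
[[20,17],[27,0],[33,3],[35,10],[38,7],[47,4],[49,0]]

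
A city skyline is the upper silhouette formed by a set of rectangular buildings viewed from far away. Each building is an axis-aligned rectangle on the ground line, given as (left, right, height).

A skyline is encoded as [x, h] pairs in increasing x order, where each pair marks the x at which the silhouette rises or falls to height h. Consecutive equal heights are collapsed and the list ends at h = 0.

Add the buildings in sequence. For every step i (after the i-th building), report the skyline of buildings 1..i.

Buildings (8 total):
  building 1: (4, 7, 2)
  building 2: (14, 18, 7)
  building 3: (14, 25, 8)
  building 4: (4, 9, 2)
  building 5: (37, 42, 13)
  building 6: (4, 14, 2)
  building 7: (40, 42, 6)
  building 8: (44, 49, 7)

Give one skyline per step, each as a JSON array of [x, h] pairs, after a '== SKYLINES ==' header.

== SKYLINES ==
[[4,2],[7,0]]
[[4,2],[7,0],[14,7],[18,0]]
[[4,2],[7,0],[14,8],[25,0]]
[[4,2],[9,0],[14,8],[25,0]]
[[4,2],[9,0],[14,8],[25,0],[37,13],[42,0]]
[[4,2],[14,8],[25,0],[37,13],[42,0]]
[[4,2],[14,8],[25,0],[37,13],[42,0]]
[[4,2],[14,8],[25,0],[37,13],[42,0],[44,7],[49,0]]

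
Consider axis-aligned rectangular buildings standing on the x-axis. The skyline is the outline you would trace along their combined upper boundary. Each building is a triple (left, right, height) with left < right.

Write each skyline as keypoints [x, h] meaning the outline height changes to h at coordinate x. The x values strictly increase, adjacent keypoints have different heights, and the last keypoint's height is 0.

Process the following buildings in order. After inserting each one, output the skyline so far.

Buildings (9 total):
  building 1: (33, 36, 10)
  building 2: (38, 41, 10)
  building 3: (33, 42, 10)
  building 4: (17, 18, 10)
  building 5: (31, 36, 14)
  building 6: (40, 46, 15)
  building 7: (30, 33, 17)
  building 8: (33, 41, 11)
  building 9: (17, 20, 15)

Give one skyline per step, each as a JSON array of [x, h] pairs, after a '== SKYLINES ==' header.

== SKYLINES ==
[[33,10],[36,0]]
[[33,10],[36,0],[38,10],[41,0]]
[[33,10],[42,0]]
[[17,10],[18,0],[33,10],[42,0]]
[[17,10],[18,0],[31,14],[36,10],[42,0]]
[[17,10],[18,0],[31,14],[36,10],[40,15],[46,0]]
[[17,10],[18,0],[30,17],[33,14],[36,10],[40,15],[46,0]]
[[17,10],[18,0],[30,17],[33,14],[36,11],[40,15],[46,0]]
[[17,15],[20,0],[30,17],[33,14],[36,11],[40,15],[46,0]]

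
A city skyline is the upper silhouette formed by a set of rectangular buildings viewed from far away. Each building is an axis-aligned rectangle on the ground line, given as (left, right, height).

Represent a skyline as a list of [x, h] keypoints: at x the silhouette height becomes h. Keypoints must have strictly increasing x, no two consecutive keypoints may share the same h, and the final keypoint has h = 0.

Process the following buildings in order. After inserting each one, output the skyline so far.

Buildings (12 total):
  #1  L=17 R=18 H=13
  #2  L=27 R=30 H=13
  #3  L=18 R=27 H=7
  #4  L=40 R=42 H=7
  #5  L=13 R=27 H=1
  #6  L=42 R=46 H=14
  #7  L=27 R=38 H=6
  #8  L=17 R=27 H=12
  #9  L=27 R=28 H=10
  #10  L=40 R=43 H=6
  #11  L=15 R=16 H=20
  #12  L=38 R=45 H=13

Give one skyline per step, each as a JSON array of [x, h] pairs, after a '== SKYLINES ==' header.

== SKYLINES ==
[[17,13],[18,0]]
[[17,13],[18,0],[27,13],[30,0]]
[[17,13],[18,7],[27,13],[30,0]]
[[17,13],[18,7],[27,13],[30,0],[40,7],[42,0]]
[[13,1],[17,13],[18,7],[27,13],[30,0],[40,7],[42,0]]
[[13,1],[17,13],[18,7],[27,13],[30,0],[40,7],[42,14],[46,0]]
[[13,1],[17,13],[18,7],[27,13],[30,6],[38,0],[40,7],[42,14],[46,0]]
[[13,1],[17,13],[18,12],[27,13],[30,6],[38,0],[40,7],[42,14],[46,0]]
[[13,1],[17,13],[18,12],[27,13],[30,6],[38,0],[40,7],[42,14],[46,0]]
[[13,1],[17,13],[18,12],[27,13],[30,6],[38,0],[40,7],[42,14],[46,0]]
[[13,1],[15,20],[16,1],[17,13],[18,12],[27,13],[30,6],[38,0],[40,7],[42,14],[46,0]]
[[13,1],[15,20],[16,1],[17,13],[18,12],[27,13],[30,6],[38,13],[42,14],[46,0]]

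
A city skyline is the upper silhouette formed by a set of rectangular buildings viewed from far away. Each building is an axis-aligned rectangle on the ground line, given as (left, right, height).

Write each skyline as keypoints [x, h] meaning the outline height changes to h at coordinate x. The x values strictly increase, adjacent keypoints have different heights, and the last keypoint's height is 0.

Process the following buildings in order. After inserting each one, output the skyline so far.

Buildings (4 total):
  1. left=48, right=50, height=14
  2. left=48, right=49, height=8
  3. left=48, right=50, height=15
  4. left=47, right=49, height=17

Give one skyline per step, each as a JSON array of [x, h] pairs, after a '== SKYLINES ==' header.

== SKYLINES ==
[[48,14],[50,0]]
[[48,14],[50,0]]
[[48,15],[50,0]]
[[47,17],[49,15],[50,0]]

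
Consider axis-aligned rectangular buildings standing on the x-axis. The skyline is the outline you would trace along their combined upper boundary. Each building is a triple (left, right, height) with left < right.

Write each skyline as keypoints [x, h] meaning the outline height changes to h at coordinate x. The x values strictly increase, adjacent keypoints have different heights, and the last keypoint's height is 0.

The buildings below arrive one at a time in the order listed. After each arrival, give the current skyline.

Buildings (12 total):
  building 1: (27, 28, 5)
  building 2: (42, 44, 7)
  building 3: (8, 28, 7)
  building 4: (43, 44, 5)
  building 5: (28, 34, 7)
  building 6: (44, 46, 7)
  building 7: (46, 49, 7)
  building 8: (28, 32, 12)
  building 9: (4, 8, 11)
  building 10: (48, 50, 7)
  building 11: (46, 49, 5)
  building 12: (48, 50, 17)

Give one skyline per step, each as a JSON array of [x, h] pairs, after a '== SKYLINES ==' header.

== SKYLINES ==
[[27,5],[28,0]]
[[27,5],[28,0],[42,7],[44,0]]
[[8,7],[28,0],[42,7],[44,0]]
[[8,7],[28,0],[42,7],[44,0]]
[[8,7],[34,0],[42,7],[44,0]]
[[8,7],[34,0],[42,7],[46,0]]
[[8,7],[34,0],[42,7],[49,0]]
[[8,7],[28,12],[32,7],[34,0],[42,7],[49,0]]
[[4,11],[8,7],[28,12],[32,7],[34,0],[42,7],[49,0]]
[[4,11],[8,7],[28,12],[32,7],[34,0],[42,7],[50,0]]
[[4,11],[8,7],[28,12],[32,7],[34,0],[42,7],[50,0]]
[[4,11],[8,7],[28,12],[32,7],[34,0],[42,7],[48,17],[50,0]]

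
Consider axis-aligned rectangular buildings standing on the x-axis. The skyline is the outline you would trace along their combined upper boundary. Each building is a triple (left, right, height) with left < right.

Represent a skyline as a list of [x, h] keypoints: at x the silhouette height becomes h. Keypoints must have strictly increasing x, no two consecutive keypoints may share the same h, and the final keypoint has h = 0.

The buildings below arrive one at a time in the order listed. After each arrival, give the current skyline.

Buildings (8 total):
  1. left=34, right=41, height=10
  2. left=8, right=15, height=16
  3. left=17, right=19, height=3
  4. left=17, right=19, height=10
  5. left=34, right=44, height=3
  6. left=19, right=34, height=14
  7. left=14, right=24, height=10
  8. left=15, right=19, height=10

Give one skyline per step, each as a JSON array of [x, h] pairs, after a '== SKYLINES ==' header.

== SKYLINES ==
[[34,10],[41,0]]
[[8,16],[15,0],[34,10],[41,0]]
[[8,16],[15,0],[17,3],[19,0],[34,10],[41,0]]
[[8,16],[15,0],[17,10],[19,0],[34,10],[41,0]]
[[8,16],[15,0],[17,10],[19,0],[34,10],[41,3],[44,0]]
[[8,16],[15,0],[17,10],[19,14],[34,10],[41,3],[44,0]]
[[8,16],[15,10],[19,14],[34,10],[41,3],[44,0]]
[[8,16],[15,10],[19,14],[34,10],[41,3],[44,0]]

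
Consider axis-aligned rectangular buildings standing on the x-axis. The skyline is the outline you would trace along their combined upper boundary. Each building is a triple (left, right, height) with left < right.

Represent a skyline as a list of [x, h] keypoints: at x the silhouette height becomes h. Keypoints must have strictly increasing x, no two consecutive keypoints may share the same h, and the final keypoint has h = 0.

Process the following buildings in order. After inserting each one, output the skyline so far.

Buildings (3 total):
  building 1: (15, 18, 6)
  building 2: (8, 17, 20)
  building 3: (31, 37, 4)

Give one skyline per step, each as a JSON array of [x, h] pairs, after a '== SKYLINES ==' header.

== SKYLINES ==
[[15,6],[18,0]]
[[8,20],[17,6],[18,0]]
[[8,20],[17,6],[18,0],[31,4],[37,0]]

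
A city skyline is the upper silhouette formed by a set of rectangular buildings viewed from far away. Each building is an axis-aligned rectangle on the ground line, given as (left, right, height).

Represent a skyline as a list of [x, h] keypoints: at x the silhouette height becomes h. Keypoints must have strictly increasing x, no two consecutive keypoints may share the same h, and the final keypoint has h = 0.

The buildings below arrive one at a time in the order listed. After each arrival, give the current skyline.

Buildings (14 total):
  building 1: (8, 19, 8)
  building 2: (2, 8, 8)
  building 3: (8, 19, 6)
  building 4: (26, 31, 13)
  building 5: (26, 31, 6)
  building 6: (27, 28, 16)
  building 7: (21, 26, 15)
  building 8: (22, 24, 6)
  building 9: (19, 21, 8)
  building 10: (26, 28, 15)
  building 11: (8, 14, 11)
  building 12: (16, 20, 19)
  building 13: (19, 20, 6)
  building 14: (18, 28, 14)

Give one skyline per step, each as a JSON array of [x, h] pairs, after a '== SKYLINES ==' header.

== SKYLINES ==
[[8,8],[19,0]]
[[2,8],[19,0]]
[[2,8],[19,0]]
[[2,8],[19,0],[26,13],[31,0]]
[[2,8],[19,0],[26,13],[31,0]]
[[2,8],[19,0],[26,13],[27,16],[28,13],[31,0]]
[[2,8],[19,0],[21,15],[26,13],[27,16],[28,13],[31,0]]
[[2,8],[19,0],[21,15],[26,13],[27,16],[28,13],[31,0]]
[[2,8],[21,15],[26,13],[27,16],[28,13],[31,0]]
[[2,8],[21,15],[27,16],[28,13],[31,0]]
[[2,8],[8,11],[14,8],[21,15],[27,16],[28,13],[31,0]]
[[2,8],[8,11],[14,8],[16,19],[20,8],[21,15],[27,16],[28,13],[31,0]]
[[2,8],[8,11],[14,8],[16,19],[20,8],[21,15],[27,16],[28,13],[31,0]]
[[2,8],[8,11],[14,8],[16,19],[20,14],[21,15],[27,16],[28,13],[31,0]]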